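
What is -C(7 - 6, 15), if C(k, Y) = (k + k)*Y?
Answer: -30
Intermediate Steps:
C(k, Y) = 2*Y*k (C(k, Y) = (2*k)*Y = 2*Y*k)
-C(7 - 6, 15) = -2*15*(7 - 6) = -2*15 = -1*30 = -30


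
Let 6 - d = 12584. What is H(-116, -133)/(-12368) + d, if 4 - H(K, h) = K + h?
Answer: -155564957/12368 ≈ -12578.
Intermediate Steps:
H(K, h) = 4 - K - h (H(K, h) = 4 - (K + h) = 4 + (-K - h) = 4 - K - h)
d = -12578 (d = 6 - 1*12584 = 6 - 12584 = -12578)
H(-116, -133)/(-12368) + d = (4 - 1*(-116) - 1*(-133))/(-12368) - 12578 = (4 + 116 + 133)*(-1/12368) - 12578 = 253*(-1/12368) - 12578 = -253/12368 - 12578 = -155564957/12368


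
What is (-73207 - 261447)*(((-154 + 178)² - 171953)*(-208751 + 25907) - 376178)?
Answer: -10486342934866540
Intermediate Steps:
(-73207 - 261447)*(((-154 + 178)² - 171953)*(-208751 + 25907) - 376178) = -334654*((24² - 171953)*(-182844) - 376178) = -334654*((576 - 171953)*(-182844) - 376178) = -334654*(-171377*(-182844) - 376178) = -334654*(31335256188 - 376178) = -334654*31334880010 = -10486342934866540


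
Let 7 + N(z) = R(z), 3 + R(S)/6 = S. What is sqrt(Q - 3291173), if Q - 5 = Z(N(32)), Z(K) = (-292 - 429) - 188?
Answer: I*sqrt(3292077) ≈ 1814.4*I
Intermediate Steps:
R(S) = -18 + 6*S
N(z) = -25 + 6*z (N(z) = -7 + (-18 + 6*z) = -25 + 6*z)
Z(K) = -909 (Z(K) = -721 - 188 = -909)
Q = -904 (Q = 5 - 909 = -904)
sqrt(Q - 3291173) = sqrt(-904 - 3291173) = sqrt(-3292077) = I*sqrt(3292077)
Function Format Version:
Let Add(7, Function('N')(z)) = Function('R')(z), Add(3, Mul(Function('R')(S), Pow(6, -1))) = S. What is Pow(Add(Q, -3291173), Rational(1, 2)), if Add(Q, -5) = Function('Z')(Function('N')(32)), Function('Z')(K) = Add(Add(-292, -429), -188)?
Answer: Mul(I, Pow(3292077, Rational(1, 2))) ≈ Mul(1814.4, I)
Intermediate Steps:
Function('R')(S) = Add(-18, Mul(6, S))
Function('N')(z) = Add(-25, Mul(6, z)) (Function('N')(z) = Add(-7, Add(-18, Mul(6, z))) = Add(-25, Mul(6, z)))
Function('Z')(K) = -909 (Function('Z')(K) = Add(-721, -188) = -909)
Q = -904 (Q = Add(5, -909) = -904)
Pow(Add(Q, -3291173), Rational(1, 2)) = Pow(Add(-904, -3291173), Rational(1, 2)) = Pow(-3292077, Rational(1, 2)) = Mul(I, Pow(3292077, Rational(1, 2)))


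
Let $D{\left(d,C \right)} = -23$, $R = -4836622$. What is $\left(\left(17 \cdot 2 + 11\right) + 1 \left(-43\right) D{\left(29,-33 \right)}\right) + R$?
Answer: $-4835588$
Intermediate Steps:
$\left(\left(17 \cdot 2 + 11\right) + 1 \left(-43\right) D{\left(29,-33 \right)}\right) + R = \left(\left(17 \cdot 2 + 11\right) + 1 \left(-43\right) \left(-23\right)\right) - 4836622 = \left(\left(34 + 11\right) - -989\right) - 4836622 = \left(45 + 989\right) - 4836622 = 1034 - 4836622 = -4835588$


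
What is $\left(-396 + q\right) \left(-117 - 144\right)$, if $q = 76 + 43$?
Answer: $72297$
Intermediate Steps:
$q = 119$
$\left(-396 + q\right) \left(-117 - 144\right) = \left(-396 + 119\right) \left(-117 - 144\right) = \left(-277\right) \left(-261\right) = 72297$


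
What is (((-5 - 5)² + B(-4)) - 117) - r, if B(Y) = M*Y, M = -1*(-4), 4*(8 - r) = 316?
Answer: 38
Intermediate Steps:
r = -71 (r = 8 - ¼*316 = 8 - 79 = -71)
M = 4
B(Y) = 4*Y
(((-5 - 5)² + B(-4)) - 117) - r = (((-5 - 5)² + 4*(-4)) - 117) - 1*(-71) = (((-10)² - 16) - 117) + 71 = ((100 - 16) - 117) + 71 = (84 - 117) + 71 = -33 + 71 = 38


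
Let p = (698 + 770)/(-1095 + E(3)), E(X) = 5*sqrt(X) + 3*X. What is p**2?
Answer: 2155024/(1086 - 5*sqrt(3))**2 ≈ 1.8567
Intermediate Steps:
E(X) = 3*X + 5*sqrt(X)
p = 1468/(-1086 + 5*sqrt(3)) (p = (698 + 770)/(-1095 + (3*3 + 5*sqrt(3))) = 1468/(-1095 + (9 + 5*sqrt(3))) = 1468/(-1086 + 5*sqrt(3)) ≈ -1.3626)
p**2 = (-531416/393107 - 7340*sqrt(3)/1179321)**2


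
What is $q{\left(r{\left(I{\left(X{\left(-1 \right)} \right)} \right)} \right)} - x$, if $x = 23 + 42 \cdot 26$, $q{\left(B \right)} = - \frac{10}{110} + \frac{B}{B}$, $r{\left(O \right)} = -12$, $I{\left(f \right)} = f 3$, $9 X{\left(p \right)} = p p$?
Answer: $- \frac{12255}{11} \approx -1114.1$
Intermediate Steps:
$X{\left(p \right)} = \frac{p^{2}}{9}$ ($X{\left(p \right)} = \frac{p p}{9} = \frac{p^{2}}{9}$)
$I{\left(f \right)} = 3 f$
$q{\left(B \right)} = \frac{10}{11}$ ($q{\left(B \right)} = \left(-10\right) \frac{1}{110} + 1 = - \frac{1}{11} + 1 = \frac{10}{11}$)
$x = 1115$ ($x = 23 + 1092 = 1115$)
$q{\left(r{\left(I{\left(X{\left(-1 \right)} \right)} \right)} \right)} - x = \frac{10}{11} - 1115 = - \frac{12255}{11}$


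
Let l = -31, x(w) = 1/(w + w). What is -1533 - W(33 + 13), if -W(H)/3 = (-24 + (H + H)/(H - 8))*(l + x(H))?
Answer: 413523/874 ≈ 473.14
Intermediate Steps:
x(w) = 1/(2*w)
W(H) = -3*(-31 + 1/(2*H))*(-24 + 2*H/(-8 + H)) (W(H) = -3*(-24 + (H + H)/(H - 8))*(-31 + 1/(2*H)) = -3*(-24 + (2*H)/(-8 + H))*(-31 + 1/(2*H)) = -3*(-24 + 2*H/(-8 + H))*(-31 + 1/(2*H)) = -3*(-31 + 1/(2*H))*(-24 + 2*H/(-8 + H)))
-1533 - W(33 + 13) = -1533 - 3*(-96 + (33 + 13)*(5963 - 682*(33 + 13)))/((33 + 13)*(-8 + (33 + 13))) = -1533 - 3*(-96 + 46*(5963 - 682*46))/(46*(-8 + 46)) = -1533 - 3*(-96 + 46*(5963 - 31372))/(46*38) = -1533 - 3*(-96 + 46*(-25409))/(46*38) = -1533 - 3*(-96 - 1168814)/(46*38) = -1533 - 3*(-1168910)/(46*38) = -1533 - 1*(-1753365/874) = -1533 + 1753365/874 = 413523/874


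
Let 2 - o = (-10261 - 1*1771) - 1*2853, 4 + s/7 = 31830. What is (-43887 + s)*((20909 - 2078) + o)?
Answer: 6031981610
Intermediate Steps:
s = 222782 (s = -28 + 7*31830 = -28 + 222810 = 222782)
o = 14887 (o = 2 - ((-10261 - 1*1771) - 1*2853) = 2 - ((-10261 - 1771) - 2853) = 2 - (-12032 - 2853) = 2 - 1*(-14885) = 2 + 14885 = 14887)
(-43887 + s)*((20909 - 2078) + o) = (-43887 + 222782)*((20909 - 2078) + 14887) = 178895*(18831 + 14887) = 178895*33718 = 6031981610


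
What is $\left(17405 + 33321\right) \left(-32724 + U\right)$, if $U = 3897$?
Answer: $-1462278402$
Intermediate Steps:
$\left(17405 + 33321\right) \left(-32724 + U\right) = \left(17405 + 33321\right) \left(-32724 + 3897\right) = 50726 \left(-28827\right) = -1462278402$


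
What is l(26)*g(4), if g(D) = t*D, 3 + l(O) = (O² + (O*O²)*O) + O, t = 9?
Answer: 16476300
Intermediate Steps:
l(O) = -3 + O + O² + O⁴ (l(O) = -3 + ((O² + (O*O²)*O) + O) = -3 + ((O² + O³*O) + O) = -3 + ((O² + O⁴) + O) = -3 + (O + O² + O⁴) = -3 + O + O² + O⁴)
g(D) = 9*D
l(26)*g(4) = (-3 + 26 + 26² + 26⁴)*(9*4) = (-3 + 26 + 676 + 456976)*36 = 457675*36 = 16476300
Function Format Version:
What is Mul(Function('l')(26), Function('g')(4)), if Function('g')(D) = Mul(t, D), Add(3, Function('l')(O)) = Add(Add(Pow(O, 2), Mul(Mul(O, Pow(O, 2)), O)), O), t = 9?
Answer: 16476300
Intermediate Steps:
Function('l')(O) = Add(-3, O, Pow(O, 2), Pow(O, 4)) (Function('l')(O) = Add(-3, Add(Add(Pow(O, 2), Mul(Mul(O, Pow(O, 2)), O)), O)) = Add(-3, Add(Add(Pow(O, 2), Mul(Pow(O, 3), O)), O)) = Add(-3, Add(Add(Pow(O, 2), Pow(O, 4)), O)) = Add(-3, Add(O, Pow(O, 2), Pow(O, 4))) = Add(-3, O, Pow(O, 2), Pow(O, 4)))
Function('g')(D) = Mul(9, D)
Mul(Function('l')(26), Function('g')(4)) = Mul(Add(-3, 26, Pow(26, 2), Pow(26, 4)), Mul(9, 4)) = Mul(Add(-3, 26, 676, 456976), 36) = Mul(457675, 36) = 16476300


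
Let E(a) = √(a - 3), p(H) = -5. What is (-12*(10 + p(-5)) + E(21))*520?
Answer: -31200 + 1560*√2 ≈ -28994.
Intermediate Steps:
E(a) = √(-3 + a)
(-12*(10 + p(-5)) + E(21))*520 = (-12*(10 - 5) + √(-3 + 21))*520 = (-12*5 + √18)*520 = (-60 + 3*√2)*520 = -31200 + 1560*√2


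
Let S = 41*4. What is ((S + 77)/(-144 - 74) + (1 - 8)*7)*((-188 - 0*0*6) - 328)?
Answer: 2818134/109 ≈ 25854.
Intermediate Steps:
S = 164
((S + 77)/(-144 - 74) + (1 - 8)*7)*((-188 - 0*0*6) - 328) = ((164 + 77)/(-144 - 74) + (1 - 8)*7)*((-188 - 0*0*6) - 328) = (241/(-218) - 7*7)*((-188 - 0*6) - 328) = (241*(-1/218) - 49)*((-188 - 1*0) - 328) = (-241/218 - 49)*((-188 + 0) - 328) = -10923*(-188 - 328)/218 = -10923/218*(-516) = 2818134/109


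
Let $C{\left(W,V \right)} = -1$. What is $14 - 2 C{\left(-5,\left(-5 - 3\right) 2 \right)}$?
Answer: $16$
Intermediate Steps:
$14 - 2 C{\left(-5,\left(-5 - 3\right) 2 \right)} = 14 - -2 = 14 + 2 = 16$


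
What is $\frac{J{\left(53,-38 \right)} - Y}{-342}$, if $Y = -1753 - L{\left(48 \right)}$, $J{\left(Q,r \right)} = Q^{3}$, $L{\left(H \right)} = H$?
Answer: $- \frac{8371}{19} \approx -440.58$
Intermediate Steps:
$Y = -1801$ ($Y = -1753 - 48 = -1801$)
$\frac{J{\left(53,-38 \right)} - Y}{-342} = \frac{53^{3} - -1801}{-342} = \left(148877 + 1801\right) \left(- \frac{1}{342}\right) = 150678 \left(- \frac{1}{342}\right) = - \frac{8371}{19}$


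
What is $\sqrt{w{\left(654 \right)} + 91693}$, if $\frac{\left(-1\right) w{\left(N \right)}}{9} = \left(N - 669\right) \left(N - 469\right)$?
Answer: $2 \sqrt{29167} \approx 341.57$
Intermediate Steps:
$w{\left(N \right)} = - 9 \left(-669 + N\right) \left(-469 + N\right)$ ($w{\left(N \right)} = - 9 \left(N - 669\right) \left(N - 469\right) = - 9 \left(-669 + N\right) \left(-469 + N\right)$)
$\sqrt{w{\left(654 \right)} + 91693} = \sqrt{\left(-2823849 - 9 \cdot 654^{2} + 10242 \cdot 654\right) + 91693} = \sqrt{\left(-2823849 - 3849444 + 6698268\right) + 91693} = \sqrt{24975 + 91693} = \sqrt{116668} = 2 \sqrt{29167}$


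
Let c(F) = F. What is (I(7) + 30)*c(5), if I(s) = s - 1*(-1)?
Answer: 190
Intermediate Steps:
I(s) = 1 + s (I(s) = s + 1 = 1 + s)
(I(7) + 30)*c(5) = ((1 + 7) + 30)*5 = (8 + 30)*5 = 38*5 = 190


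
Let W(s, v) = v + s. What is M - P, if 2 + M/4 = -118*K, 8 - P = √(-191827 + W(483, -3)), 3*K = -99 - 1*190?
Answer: 136360/3 + I*√191347 ≈ 45453.0 + 437.43*I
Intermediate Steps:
K = -289/3 (K = (-99 - 1*190)/3 = (-99 - 190)/3 = (⅓)*(-289) = -289/3 ≈ -96.333)
W(s, v) = s + v
P = 8 - I*√191347 (P = 8 - √(-191827 + (483 - 3)) = 8 - √(-191827 + 480) = 8 - √(-191347) = 8 - I*√191347 ≈ 8.0 - 437.43*I)
M = 136384/3 (M = -8 + 4*(-118*(-289/3)) = -8 + 4*(34102/3) = -8 + 136408/3 = 136384/3 ≈ 45461.)
M - P = 136384/3 - (8 - I*√191347) = 136384/3 + (-8 + I*√191347) = 136360/3 + I*√191347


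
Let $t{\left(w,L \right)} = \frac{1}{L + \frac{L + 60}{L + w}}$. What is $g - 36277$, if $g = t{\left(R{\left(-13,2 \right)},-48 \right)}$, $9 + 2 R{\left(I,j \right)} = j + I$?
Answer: $- \frac{50715275}{1398} \approx -36277.0$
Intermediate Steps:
$R{\left(I,j \right)} = - \frac{9}{2} + \frac{I}{2} + \frac{j}{2}$ ($R{\left(I,j \right)} = - \frac{9}{2} + \frac{j + I}{2} = - \frac{9}{2} + \frac{I + j}{2} = - \frac{9}{2} + \left(\frac{I}{2} + \frac{j}{2}\right) = - \frac{9}{2} + \frac{I}{2} + \frac{j}{2}$)
$t{\left(w,L \right)} = \frac{1}{L + \frac{60 + L}{L + w}}$
$g = - \frac{29}{1398}$ ($g = \frac{-48 + \left(- \frac{9}{2} + \frac{1}{2} \left(-13\right) + \frac{1}{2} \cdot 2\right)}{60 - 48 + \left(-48\right)^{2} - 48 \left(- \frac{9}{2} + \frac{1}{2} \left(-13\right) + \frac{1}{2} \cdot 2\right)} = \frac{-48 - 10}{60 - 48 + 2304 - 48 \left(- \frac{9}{2} - \frac{13}{2} + 1\right)} = \frac{-48 - 10}{60 - 48 + 2304 - -480} = \frac{1}{60 - 48 + 2304 + 480} \left(-58\right) = \frac{1}{2796} \left(-58\right) = - \frac{29}{1398} \approx -0.020744$)
$g - 36277 = - \frac{29}{1398} - 36277 = - \frac{50715275}{1398}$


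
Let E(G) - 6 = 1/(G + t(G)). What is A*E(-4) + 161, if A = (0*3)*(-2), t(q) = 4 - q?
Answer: 161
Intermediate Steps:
A = 0 (A = 0*(-2) = 0)
E(G) = 25/4 (E(G) = 6 + 1/(G + (4 - G)) = 6 + 1/4 = 25/4)
A*E(-4) + 161 = 0*(25/4) + 161 = 0 + 161 = 161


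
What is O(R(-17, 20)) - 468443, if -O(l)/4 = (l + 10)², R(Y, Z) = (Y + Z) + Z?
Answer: -472799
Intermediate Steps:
R(Y, Z) = Y + 2*Z
O(l) = -4*(10 + l)² (O(l) = -4*(l + 10)² = -4*(10 + l)²)
O(R(-17, 20)) - 468443 = -4*(10 + (-17 + 2*20))² - 468443 = -4*(10 + (-17 + 40))² - 468443 = -4*(10 + 23)² - 468443 = -4*33² - 468443 = -4*1089 - 468443 = -4356 - 468443 = -472799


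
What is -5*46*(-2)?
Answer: 460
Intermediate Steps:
-5*46*(-2) = -230*(-2) = 460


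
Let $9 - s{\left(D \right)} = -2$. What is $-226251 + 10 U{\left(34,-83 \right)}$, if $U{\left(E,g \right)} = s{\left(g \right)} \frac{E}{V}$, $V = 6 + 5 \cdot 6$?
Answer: $- \frac{2035324}{9} \approx -2.2615 \cdot 10^{5}$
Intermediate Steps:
$s{\left(D \right)} = 11$ ($s{\left(D \right)} = 9 - -2 = 9 + 2 = 11$)
$V = 36$ ($V = 6 + 30 = 36$)
$U{\left(E,g \right)} = \frac{11 E}{36}$ ($U{\left(E,g \right)} = 11 \frac{E}{36} = \frac{11 E}{36}$)
$-226251 + 10 U{\left(34,-83 \right)} = -226251 + 10 \cdot \frac{11}{36} \cdot 34 = -226251 + 10 \cdot \frac{187}{18} = -226251 + \frac{935}{9} = - \frac{2035324}{9}$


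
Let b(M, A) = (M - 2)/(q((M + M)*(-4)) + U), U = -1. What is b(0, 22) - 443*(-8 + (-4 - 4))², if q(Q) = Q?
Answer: -113406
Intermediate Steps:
b(M, A) = (-2 + M)/(-1 - 8*M) (b(M, A) = (M - 2)/((M + M)*(-4) - 1) = (-2 + M)/((2*M)*(-4) - 1) = (-2 + M)/(-8*M - 1) = (-2 + M)/(-1 - 8*M))
b(0, 22) - 443*(-8 + (-4 - 4))² = (2 - 1*0)/(1 + 8*0) - 443*(-8 + (-4 - 4))² = (2 + 0)/(1 + 0) - 443*(-8 - 8)² = 2/1 - 443*(-16)² = 1*2 - 443*256 = 2 - 113408 = -113406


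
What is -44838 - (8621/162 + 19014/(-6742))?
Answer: -24513642733/546102 ≈ -44888.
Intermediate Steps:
-44838 - (8621/162 + 19014/(-6742)) = -44838 - (8621*(1/162) + 19014*(-1/6742)) = -44838 - (8621/162 - 9507/3371) = -44838 - 1*27521257/546102 = -44838 - 27521257/546102 = -24513642733/546102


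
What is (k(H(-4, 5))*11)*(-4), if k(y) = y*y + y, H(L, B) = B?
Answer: -1320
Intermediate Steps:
k(y) = y + y² (k(y) = y² + y = y + y²)
(k(H(-4, 5))*11)*(-4) = ((5*(1 + 5))*11)*(-4) = ((5*6)*11)*(-4) = (30*11)*(-4) = 330*(-4) = -1320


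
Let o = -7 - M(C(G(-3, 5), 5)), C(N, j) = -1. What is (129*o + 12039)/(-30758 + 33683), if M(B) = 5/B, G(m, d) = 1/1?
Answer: 1309/325 ≈ 4.0277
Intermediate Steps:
G(m, d) = 1
o = -2 (o = -7 - 5/(-1) = -7 - 5*(-1) = -7 - 1*(-5) = -7 + 5 = -2)
(129*o + 12039)/(-30758 + 33683) = (129*(-2) + 12039)/(-30758 + 33683) = (-258 + 12039)/2925 = 11781*(1/2925) = 1309/325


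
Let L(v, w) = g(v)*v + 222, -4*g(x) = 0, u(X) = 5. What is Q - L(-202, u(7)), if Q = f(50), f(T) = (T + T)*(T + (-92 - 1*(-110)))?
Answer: 6578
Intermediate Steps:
f(T) = 2*T*(18 + T) (f(T) = (2*T)*(T + (-92 + 110)) = (2*T)*(T + 18) = (2*T)*(18 + T) = 2*T*(18 + T))
g(x) = 0 (g(x) = -¼*0 = 0)
Q = 6800 (Q = 2*50*(18 + 50) = 2*50*68 = 6800)
L(v, w) = 222 (L(v, w) = 0*v + 222 = 0 + 222 = 222)
Q - L(-202, u(7)) = 6800 - 1*222 = 6800 - 222 = 6578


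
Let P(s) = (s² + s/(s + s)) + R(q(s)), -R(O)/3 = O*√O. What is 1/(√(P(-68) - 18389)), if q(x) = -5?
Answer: √2/√(-27529 + 30*I*√5) ≈ 1.0385e-5 - 0.0085235*I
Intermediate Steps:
R(O) = -3*O^(3/2) (R(O) = -3*O*√O = -3*O^(3/2))
P(s) = ½ + s² + 15*I*√5 (P(s) = (s² + s/(s + s)) - (-15)*I*√5 = (s² + s/((2*s))) - (-15)*I*√5 = (s² + (1/(2*s))*s) + 15*I*√5 = (s² + ½) + 15*I*√5 = (½ + s²) + 15*I*√5 = ½ + s² + 15*I*√5)
1/(√(P(-68) - 18389)) = 1/(√((½ + (-68)² + 15*I*√5) - 18389)) = 1/(√((½ + 4624 + 15*I*√5) - 18389)) = 1/(√((9249/2 + 15*I*√5) - 18389)) = 1/(√(-27529/2 + 15*I*√5)) = (-27529/2 + 15*I*√5)^(-½)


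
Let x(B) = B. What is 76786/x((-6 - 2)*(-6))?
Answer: 38393/24 ≈ 1599.7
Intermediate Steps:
76786/x((-6 - 2)*(-6)) = 76786/(((-6 - 2)*(-6))) = 76786/((-8*(-6))) = 76786/48 = 76786*(1/48) = 38393/24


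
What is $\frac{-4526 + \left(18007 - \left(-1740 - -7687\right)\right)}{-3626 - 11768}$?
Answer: $- \frac{3767}{7697} \approx -0.48941$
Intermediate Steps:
$\frac{-4526 + \left(18007 - \left(-1740 - -7687\right)\right)}{-3626 - 11768} = \frac{-4526 + \left(18007 - \left(-1740 + 7687\right)\right)}{-15394} = \left(-4526 + \left(18007 - 5947\right)\right) \left(- \frac{1}{15394}\right) = \left(-4526 + 12060\right) \left(- \frac{1}{15394}\right) = 7534 \left(- \frac{1}{15394}\right) = - \frac{3767}{7697}$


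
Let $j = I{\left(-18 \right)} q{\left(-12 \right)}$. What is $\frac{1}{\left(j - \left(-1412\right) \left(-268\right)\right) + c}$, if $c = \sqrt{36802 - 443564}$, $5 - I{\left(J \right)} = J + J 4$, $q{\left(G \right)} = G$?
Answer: $- \frac{189778}{72031581949} - \frac{i \sqrt{406762}}{144063163898} \approx -2.6346 \cdot 10^{-6} - 4.4271 \cdot 10^{-9} i$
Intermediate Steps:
$I{\left(J \right)} = 5 - 5 J$ ($I{\left(J \right)} = 5 - \left(J + J 4\right) = 5 - \left(J + 4 J\right) = 5 - 5 J$)
$c = i \sqrt{406762}$ ($c = \sqrt{-406762} = i \sqrt{406762} \approx 637.78 i$)
$j = -1140$ ($j = \left(5 - -90\right) \left(-12\right) = \left(5 + 90\right) \left(-12\right) = 95 \left(-12\right) = -1140$)
$\frac{1}{\left(j - \left(-1412\right) \left(-268\right)\right) + c} = \frac{1}{\left(-1140 - \left(-1412\right) \left(-268\right)\right) + i \sqrt{406762}} = \frac{1}{\left(-1140 - 378416\right) + i \sqrt{406762}} = \frac{1}{-379556 + i \sqrt{406762}}$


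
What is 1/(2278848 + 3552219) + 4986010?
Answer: 29073758372671/5831067 ≈ 4.9860e+6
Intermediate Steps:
1/(2278848 + 3552219) + 4986010 = 1/5831067 + 4986010 = 29073758372671/5831067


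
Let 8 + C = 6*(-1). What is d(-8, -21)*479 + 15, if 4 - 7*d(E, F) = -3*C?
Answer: -18097/7 ≈ -2585.3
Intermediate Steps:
C = -14 (C = -8 + 6*(-1) = -8 - 6 = -14)
d(E, F) = -38/7 (d(E, F) = 4/7 - (-3)*(-14)/7 = 4/7 - ⅐*42 = 4/7 - 6 = -38/7)
d(-8, -21)*479 + 15 = -38/7*479 + 15 = -18202/7 + 15 = -18097/7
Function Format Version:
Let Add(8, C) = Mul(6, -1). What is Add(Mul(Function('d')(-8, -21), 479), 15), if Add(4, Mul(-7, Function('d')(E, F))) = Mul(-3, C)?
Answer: Rational(-18097, 7) ≈ -2585.3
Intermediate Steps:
C = -14 (C = Add(-8, Mul(6, -1)) = Add(-8, -6) = -14)
Function('d')(E, F) = Rational(-38, 7) (Function('d')(E, F) = Add(Rational(4, 7), Mul(Rational(-1, 7), Mul(-3, -14))) = Add(Rational(4, 7), Mul(Rational(-1, 7), 42)) = Add(Rational(4, 7), -6) = Rational(-38, 7))
Add(Mul(Function('d')(-8, -21), 479), 15) = Add(Mul(Rational(-38, 7), 479), 15) = Add(Rational(-18202, 7), 15) = Rational(-18097, 7)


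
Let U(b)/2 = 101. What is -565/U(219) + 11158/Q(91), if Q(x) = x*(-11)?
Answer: -402783/28886 ≈ -13.944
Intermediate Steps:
U(b) = 202 (U(b) = 2*101 = 202)
Q(x) = -11*x
-565/U(219) + 11158/Q(91) = -565/202 + 11158/((-11*91)) = -565*1/202 + 11158/(-1001) = -565/202 + 11158*(-1/1001) = -565/202 - 1594/143 = -402783/28886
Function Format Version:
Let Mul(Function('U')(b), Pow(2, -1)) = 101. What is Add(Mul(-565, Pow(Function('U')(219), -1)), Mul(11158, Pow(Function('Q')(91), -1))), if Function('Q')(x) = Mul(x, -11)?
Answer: Rational(-402783, 28886) ≈ -13.944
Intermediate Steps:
Function('U')(b) = 202 (Function('U')(b) = Mul(2, 101) = 202)
Function('Q')(x) = Mul(-11, x)
Add(Mul(-565, Pow(Function('U')(219), -1)), Mul(11158, Pow(Function('Q')(91), -1))) = Add(Mul(-565, Pow(202, -1)), Mul(11158, Pow(Mul(-11, 91), -1))) = Add(Mul(-565, Rational(1, 202)), Mul(11158, Pow(-1001, -1))) = Add(Rational(-565, 202), Mul(11158, Rational(-1, 1001))) = Add(Rational(-565, 202), Rational(-1594, 143)) = Rational(-402783, 28886)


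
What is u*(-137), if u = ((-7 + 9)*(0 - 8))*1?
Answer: 2192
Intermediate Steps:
u = -16 (u = (2*(-8))*1 = -16*1 = -16)
u*(-137) = -16*(-137) = 2192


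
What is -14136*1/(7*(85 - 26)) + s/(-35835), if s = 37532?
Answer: -522064276/14799855 ≈ -35.275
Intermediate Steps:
-14136*1/(7*(85 - 26)) + s/(-35835) = -14136*1/(7*(85 - 26)) + 37532/(-35835) = -14136/(59*7) + 37532*(-1/35835) = -14136/413 - 37532/35835 = -522064276/14799855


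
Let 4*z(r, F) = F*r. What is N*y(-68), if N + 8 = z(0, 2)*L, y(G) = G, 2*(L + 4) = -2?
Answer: 544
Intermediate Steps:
z(r, F) = F*r/4 (z(r, F) = (F*r)/4 = F*r/4)
L = -5 (L = -4 + (½)*(-2) = -4 - 1 = -5)
N = -8 (N = -8 + ((¼)*2*0)*(-5) = -8 + 0*(-5) = -8 + 0 = -8)
N*y(-68) = -8*(-68) = 544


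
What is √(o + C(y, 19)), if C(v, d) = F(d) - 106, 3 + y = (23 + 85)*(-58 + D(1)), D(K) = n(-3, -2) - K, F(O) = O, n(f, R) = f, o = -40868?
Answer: I*√40955 ≈ 202.37*I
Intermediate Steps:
D(K) = -3 - K
y = -6699 (y = -3 + (23 + 85)*(-58 + (-3 - 1*1)) = -3 + 108*(-58 + (-3 - 1)) = -3 + 108*(-58 - 4) = -3 + 108*(-62) = -3 - 6696 = -6699)
C(v, d) = -106 + d (C(v, d) = d - 106 = -106 + d)
√(o + C(y, 19)) = √(-40868 + (-106 + 19)) = √(-40868 - 87) = √(-40955) = I*√40955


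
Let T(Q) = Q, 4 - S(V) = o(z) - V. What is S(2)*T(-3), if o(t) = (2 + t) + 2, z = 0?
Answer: -6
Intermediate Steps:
o(t) = 4 + t
S(V) = V (S(V) = 4 - ((4 + 0) - V) = 4 - (4 - V) = 4 + (-4 + V) = V)
S(2)*T(-3) = 2*(-3) = -6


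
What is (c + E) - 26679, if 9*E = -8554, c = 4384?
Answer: -209209/9 ≈ -23245.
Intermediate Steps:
E = -8554/9 (E = (1/9)*(-8554) = -8554/9 ≈ -950.44)
(c + E) - 26679 = (4384 - 8554/9) - 26679 = 30902/9 - 26679 = -209209/9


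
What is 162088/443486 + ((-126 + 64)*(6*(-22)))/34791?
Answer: 1544782172/2571553571 ≈ 0.60072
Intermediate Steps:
162088/443486 + ((-126 + 64)*(6*(-22)))/34791 = 162088*(1/443486) - 62*(-132)*(1/34791) = 81044/221743 + 8184*(1/34791) = 81044/221743 + 2728/11597 = 1544782172/2571553571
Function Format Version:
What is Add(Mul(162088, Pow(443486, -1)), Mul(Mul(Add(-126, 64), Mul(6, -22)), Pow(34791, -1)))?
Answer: Rational(1544782172, 2571553571) ≈ 0.60072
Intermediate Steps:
Add(Mul(162088, Pow(443486, -1)), Mul(Mul(Add(-126, 64), Mul(6, -22)), Pow(34791, -1))) = Add(Mul(162088, Rational(1, 443486)), Mul(Mul(-62, -132), Rational(1, 34791))) = Add(Rational(81044, 221743), Mul(8184, Rational(1, 34791))) = Add(Rational(81044, 221743), Rational(2728, 11597)) = Rational(1544782172, 2571553571)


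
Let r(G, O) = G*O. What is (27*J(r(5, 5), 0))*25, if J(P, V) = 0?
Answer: 0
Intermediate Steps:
(27*J(r(5, 5), 0))*25 = (27*0)*25 = 0*25 = 0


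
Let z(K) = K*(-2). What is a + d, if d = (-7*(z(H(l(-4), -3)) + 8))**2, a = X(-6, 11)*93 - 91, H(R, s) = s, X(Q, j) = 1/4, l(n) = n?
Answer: 38145/4 ≈ 9536.3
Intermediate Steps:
X(Q, j) = 1/4
z(K) = -2*K
a = -271/4 (a = (1/4)*93 - 91 = 93/4 - 91 = -271/4 ≈ -67.750)
d = 9604 (d = (-7*(-2*(-3) + 8))**2 = (-7*(6 + 8))**2 = (-7*14)**2 = (-98)**2 = 9604)
a + d = -271/4 + 9604 = 38145/4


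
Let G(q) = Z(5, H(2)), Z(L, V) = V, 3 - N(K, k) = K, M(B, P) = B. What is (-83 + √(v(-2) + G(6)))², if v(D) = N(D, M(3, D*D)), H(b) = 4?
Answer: 6400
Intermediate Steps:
N(K, k) = 3 - K
v(D) = 3 - D
G(q) = 4
(-83 + √(v(-2) + G(6)))² = (-83 + √((3 - 1*(-2)) + 4))² = (-83 + √((3 + 2) + 4))² = (-83 + √(5 + 4))² = (-83 + √9)² = (-83 + 3)² = (-80)² = 6400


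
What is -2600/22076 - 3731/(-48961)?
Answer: -11233261/270215759 ≈ -0.041571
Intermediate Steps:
-2600/22076 - 3731/(-48961) = -2600*1/22076 - 3731*(-1/48961) = -650/5519 + 3731/48961 = -11233261/270215759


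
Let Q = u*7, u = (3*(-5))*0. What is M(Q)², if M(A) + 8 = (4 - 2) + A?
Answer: 36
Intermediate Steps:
u = 0 (u = -15*0 = 0)
Q = 0 (Q = 0*7 = 0)
M(A) = -6 + A (M(A) = -8 + ((4 - 2) + A) = -8 + (2 + A) = -6 + A)
M(Q)² = (-6 + 0)² = (-6)² = 36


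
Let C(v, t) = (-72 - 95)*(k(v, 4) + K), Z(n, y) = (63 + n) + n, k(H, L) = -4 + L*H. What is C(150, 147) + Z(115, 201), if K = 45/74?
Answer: -7351201/74 ≈ -99341.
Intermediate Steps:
k(H, L) = -4 + H*L
Z(n, y) = 63 + 2*n
K = 45/74 (K = 45*(1/74) = 45/74 ≈ 0.60811)
C(v, t) = 41917/74 - 668*v (C(v, t) = (-72 - 95)*((-4 + v*4) + 45/74) = -167*((-4 + 4*v) + 45/74) = -167*(-251/74 + 4*v) = 41917/74 - 668*v)
C(150, 147) + Z(115, 201) = (41917/74 - 668*150) + (63 + 2*115) = (41917/74 - 100200) + (63 + 230) = -7372883/74 + 293 = -7351201/74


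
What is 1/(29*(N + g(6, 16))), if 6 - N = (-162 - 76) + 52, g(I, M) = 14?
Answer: 1/5974 ≈ 0.00016739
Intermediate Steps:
N = 192 (N = 6 - ((-162 - 76) + 52) = 6 - (-238 + 52) = 6 - 1*(-186) = 6 + 186 = 192)
1/(29*(N + g(6, 16))) = 1/(29*(192 + 14)) = 1/(29*206) = 1/5974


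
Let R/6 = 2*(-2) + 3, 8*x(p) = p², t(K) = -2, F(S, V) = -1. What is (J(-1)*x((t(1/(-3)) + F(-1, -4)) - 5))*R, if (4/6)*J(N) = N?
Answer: 72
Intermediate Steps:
J(N) = 3*N/2
x(p) = p²/8
R = -6 (R = 6*(2*(-2) + 3) = 6*(-4 + 3) = 6*(-1) = -6)
(J(-1)*x((t(1/(-3)) + F(-1, -4)) - 5))*R = (((3/2)*(-1))*(((-2 - 1) - 5)²/8))*(-6) = -3*(-3 - 5)²/16*(-6) = -3*(-8)²/16*(-6) = -3*64/16*(-6) = -3/2*8*(-6) = -12*(-6) = 72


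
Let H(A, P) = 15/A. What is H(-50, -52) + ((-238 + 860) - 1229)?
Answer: -6073/10 ≈ -607.30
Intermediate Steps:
H(-50, -52) + ((-238 + 860) - 1229) = 15/(-50) + ((-238 + 860) - 1229) = 15*(-1/50) + (622 - 1229) = -3/10 - 607 = -6073/10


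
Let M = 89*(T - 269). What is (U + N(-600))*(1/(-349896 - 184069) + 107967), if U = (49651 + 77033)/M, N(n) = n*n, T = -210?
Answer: 884765665903799414664/22763461915 ≈ 3.8868e+10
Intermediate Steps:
M = -42631 (M = 89*(-210 - 269) = 89*(-479) = -42631)
N(n) = n**2
U = -126684/42631 (U = (49651 + 77033)/(-42631) = 126684*(-1/42631) = -126684/42631 ≈ -2.9716)
(U + N(-600))*(1/(-349896 - 184069) + 107967) = (-126684/42631 + (-600)**2)*(1/(-349896 - 184069) + 107967) = (-126684/42631 + 360000)*(1/(-533965) + 107967) = 15347033316*(-1/533965 + 107967)/42631 = (15347033316/42631)*(57650599154/533965) = 884765665903799414664/22763461915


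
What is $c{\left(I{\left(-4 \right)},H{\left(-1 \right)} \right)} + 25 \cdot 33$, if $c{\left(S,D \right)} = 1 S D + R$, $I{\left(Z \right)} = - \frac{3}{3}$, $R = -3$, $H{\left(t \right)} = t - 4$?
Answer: $827$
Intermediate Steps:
$H{\left(t \right)} = -4 + t$
$I{\left(Z \right)} = -1$ ($I{\left(Z \right)} = \left(-3\right) \frac{1}{3} = -1$)
$c{\left(S,D \right)} = -3 + D S$ ($c{\left(S,D \right)} = 1 S D - 3 = S D - 3 = D S - 3 = -3 + D S$)
$c{\left(I{\left(-4 \right)},H{\left(-1 \right)} \right)} + 25 \cdot 33 = \left(-3 + \left(-4 - 1\right) \left(-1\right)\right) + 25 \cdot 33 = \left(-3 - -5\right) + 825 = \left(-3 + 5\right) + 825 = 2 + 825 = 827$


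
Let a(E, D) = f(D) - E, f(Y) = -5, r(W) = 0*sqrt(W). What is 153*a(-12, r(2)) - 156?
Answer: 915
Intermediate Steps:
r(W) = 0
a(E, D) = -5 - E
153*a(-12, r(2)) - 156 = 153*(-5 - 1*(-12)) - 156 = 153*(-5 + 12) - 156 = 153*7 - 156 = 1071 - 156 = 915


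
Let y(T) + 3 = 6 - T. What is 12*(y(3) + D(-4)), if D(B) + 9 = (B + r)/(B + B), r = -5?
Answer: -189/2 ≈ -94.500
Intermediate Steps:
y(T) = 3 - T (y(T) = -3 + (6 - T) = 3 - T)
D(B) = -9 + (-5 + B)/(2*B) (D(B) = -9 + (B - 5)/(B + B) = -9 + (-5 + B)/((2*B)) = -9 + (-5 + B)*(1/(2*B)) = -9 + (-5 + B)/(2*B))
12*(y(3) + D(-4)) = 12*((3 - 1*3) + (½)*(-5 - 17*(-4))/(-4)) = 12*((3 - 3) + (½)*(-¼)*(-5 + 68)) = 12*(0 + (½)*(-¼)*63) = 12*(0 - 63/8) = 12*(-63/8) = -189/2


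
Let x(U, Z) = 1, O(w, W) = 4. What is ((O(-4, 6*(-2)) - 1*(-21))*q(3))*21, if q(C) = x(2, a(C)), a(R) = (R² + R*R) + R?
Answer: 525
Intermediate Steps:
a(R) = R + 2*R² (a(R) = (R² + R²) + R = 2*R² + R = R + 2*R²)
q(C) = 1
((O(-4, 6*(-2)) - 1*(-21))*q(3))*21 = ((4 - 1*(-21))*1)*21 = ((4 + 21)*1)*21 = (25*1)*21 = 25*21 = 525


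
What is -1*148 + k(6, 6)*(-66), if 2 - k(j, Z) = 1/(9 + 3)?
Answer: -549/2 ≈ -274.50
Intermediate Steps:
k(j, Z) = 23/12 (k(j, Z) = 2 - 1/(9 + 3) = 2 - 1/12 = 23/12)
-1*148 + k(6, 6)*(-66) = -1*148 + (23/12)*(-66) = -148 - 253/2 = -549/2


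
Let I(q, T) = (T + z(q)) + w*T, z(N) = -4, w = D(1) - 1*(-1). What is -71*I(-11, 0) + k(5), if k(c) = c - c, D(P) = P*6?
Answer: 284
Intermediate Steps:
D(P) = 6*P
k(c) = 0
w = 7 (w = 6*1 - 1*(-1) = 6 + 1 = 7)
I(q, T) = -4 + 8*T (I(q, T) = (T - 4) + 7*T = (-4 + T) + 7*T = -4 + 8*T)
-71*I(-11, 0) + k(5) = -71*(-4 + 8*0) + 0 = -71*(-4 + 0) + 0 = -71*(-4) + 0 = 284 + 0 = 284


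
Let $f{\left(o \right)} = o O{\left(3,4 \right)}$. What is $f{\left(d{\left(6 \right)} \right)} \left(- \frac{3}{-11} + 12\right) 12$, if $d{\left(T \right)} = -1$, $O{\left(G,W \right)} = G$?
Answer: $- \frac{4860}{11} \approx -441.82$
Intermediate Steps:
$f{\left(o \right)} = 3 o$ ($f{\left(o \right)} = o 3 = 3 o$)
$f{\left(d{\left(6 \right)} \right)} \left(- \frac{3}{-11} + 12\right) 12 = 3 \left(-1\right) \left(- \frac{3}{-11} + 12\right) 12 = - 3 \left(\left(-3\right) \left(- \frac{1}{11}\right) + 12\right) 12 = - 3 \left(\frac{3}{11} + 12\right) 12 = - 3 \cdot \frac{135}{11} \cdot 12 = \left(-3\right) \frac{1620}{11} = - \frac{4860}{11}$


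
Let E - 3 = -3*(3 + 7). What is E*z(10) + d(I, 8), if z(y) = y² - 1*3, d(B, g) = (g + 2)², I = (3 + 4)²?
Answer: -2519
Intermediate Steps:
I = 49 (I = 7² = 49)
E = -27 (E = 3 - 3*(3 + 7) = 3 - 3*10 = 3 - 30 = -27)
d(B, g) = (2 + g)²
z(y) = -3 + y² (z(y) = y² - 3 = -3 + y²)
E*z(10) + d(I, 8) = -27*(-3 + 10²) + (2 + 8)² = -27*(-3 + 100) + 10² = -27*97 + 100 = -2619 + 100 = -2519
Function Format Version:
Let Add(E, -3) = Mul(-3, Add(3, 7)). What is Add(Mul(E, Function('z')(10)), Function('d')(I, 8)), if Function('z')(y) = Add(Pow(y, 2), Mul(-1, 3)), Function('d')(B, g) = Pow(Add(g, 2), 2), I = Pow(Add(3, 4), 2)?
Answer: -2519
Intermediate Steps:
I = 49 (I = Pow(7, 2) = 49)
E = -27 (E = Add(3, Mul(-3, Add(3, 7))) = Add(3, Mul(-3, 10)) = Add(3, -30) = -27)
Function('d')(B, g) = Pow(Add(2, g), 2)
Function('z')(y) = Add(-3, Pow(y, 2)) (Function('z')(y) = Add(Pow(y, 2), -3) = Add(-3, Pow(y, 2)))
Add(Mul(E, Function('z')(10)), Function('d')(I, 8)) = Add(Mul(-27, Add(-3, Pow(10, 2))), Pow(Add(2, 8), 2)) = Add(Mul(-27, Add(-3, 100)), Pow(10, 2)) = Add(Mul(-27, 97), 100) = Add(-2619, 100) = -2519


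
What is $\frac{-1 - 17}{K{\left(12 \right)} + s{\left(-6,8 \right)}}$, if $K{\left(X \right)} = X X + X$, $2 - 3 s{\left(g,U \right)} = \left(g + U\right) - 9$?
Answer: $- \frac{6}{53} \approx -0.11321$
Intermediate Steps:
$s{\left(g,U \right)} = \frac{11}{3} - \frac{U}{3} - \frac{g}{3}$ ($s{\left(g,U \right)} = \frac{2}{3} - \frac{\left(g + U\right) - 9}{3} = \frac{2}{3} - \frac{\left(U + g\right) - 9}{3} = \frac{2}{3} - \frac{-9 + U + g}{3} = \frac{2}{3} - \left(-3 + \frac{U}{3} + \frac{g}{3}\right) = \frac{11}{3} - \frac{U}{3} - \frac{g}{3}$)
$K{\left(X \right)} = X + X^{2}$ ($K{\left(X \right)} = X^{2} + X = X + X^{2}$)
$\frac{-1 - 17}{K{\left(12 \right)} + s{\left(-6,8 \right)}} = \frac{-1 - 17}{12 \left(1 + 12\right) - -3} = \frac{1}{12 \cdot 13 + \left(\frac{11}{3} - \frac{8}{3} + 2\right)} \left(-18\right) = \frac{1}{156 + 3} \left(-18\right) = \frac{1}{159} \left(-18\right) = - \frac{6}{53}$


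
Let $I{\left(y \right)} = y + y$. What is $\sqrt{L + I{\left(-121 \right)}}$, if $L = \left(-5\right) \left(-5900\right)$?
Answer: $\sqrt{29258} \approx 171.05$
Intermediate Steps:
$I{\left(y \right)} = 2 y$
$L = 29500$
$\sqrt{L + I{\left(-121 \right)}} = \sqrt{29500 + 2 \left(-121\right)} = \sqrt{29500 - 242} = \sqrt{29258}$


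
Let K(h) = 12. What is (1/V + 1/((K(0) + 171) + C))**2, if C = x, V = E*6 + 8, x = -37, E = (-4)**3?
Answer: 13225/753392704 ≈ 1.7554e-5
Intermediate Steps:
E = -64
V = -376 (V = -64*6 + 8 = -384 + 8 = -376)
C = -37
(1/V + 1/((K(0) + 171) + C))**2 = (1/(-376) + 1/((12 + 171) - 37))**2 = (-1/376 + 1/(183 - 37))**2 = (-1/376 + 1/146)**2 = (115/27448)**2 = 13225/753392704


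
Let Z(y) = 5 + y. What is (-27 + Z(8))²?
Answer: 196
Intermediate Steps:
(-27 + Z(8))² = (-27 + (5 + 8))² = (-27 + 13)² = (-14)² = 196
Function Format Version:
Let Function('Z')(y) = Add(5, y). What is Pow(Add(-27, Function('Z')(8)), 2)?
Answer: 196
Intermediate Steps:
Pow(Add(-27, Function('Z')(8)), 2) = Pow(Add(-27, Add(5, 8)), 2) = Pow(Add(-27, 13), 2) = Pow(-14, 2) = 196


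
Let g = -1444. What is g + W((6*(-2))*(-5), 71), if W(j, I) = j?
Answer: -1384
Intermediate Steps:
g + W((6*(-2))*(-5), 71) = -1444 + (6*(-2))*(-5) = -1444 - 12*(-5) = -1444 + 60 = -1384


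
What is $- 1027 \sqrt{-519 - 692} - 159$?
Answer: $-159 - 1027 i \sqrt{1211} \approx -159.0 - 35739.0 i$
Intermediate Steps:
$- 1027 \sqrt{-519 - 692} - 159 = - 1027 \sqrt{-1211} - 159 = - 1027 i \sqrt{1211} - 159 = -159 - 1027 i \sqrt{1211}$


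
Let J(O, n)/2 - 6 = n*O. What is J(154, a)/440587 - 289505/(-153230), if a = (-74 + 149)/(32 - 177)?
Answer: 105667355573/55937806694 ≈ 1.8890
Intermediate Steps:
a = -15/29 (a = 75/(-145) = 75*(-1/145) = -15/29 ≈ -0.51724)
J(O, n) = 12 + 2*O*n (J(O, n) = 12 + 2*(n*O) = 12 + 2*(O*n) = 12 + 2*O*n)
J(154, a)/440587 - 289505/(-153230) = (12 + 2*154*(-15/29))/440587 - 289505/(-153230) = (12 - 4620/29)*(1/440587) - 289505*(-1/153230) = -4272/29*1/440587 + 57901/30646 = -4272/12777023 + 57901/30646 = 105667355573/55937806694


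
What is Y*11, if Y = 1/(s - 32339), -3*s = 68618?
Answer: -33/165635 ≈ -0.00019923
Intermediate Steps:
s = -68618/3 (s = -⅓*68618 = -68618/3 ≈ -22873.)
Y = -3/165635 (Y = 1/(-68618/3 - 32339) = 1/(-165635/3) = -3/165635 ≈ -1.8112e-5)
Y*11 = -3/165635*11 = -33/165635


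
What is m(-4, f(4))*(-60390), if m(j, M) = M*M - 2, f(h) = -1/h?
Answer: 936045/8 ≈ 1.1701e+5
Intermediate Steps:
m(j, M) = -2 + M² (m(j, M) = M² - 2 = -2 + M²)
m(-4, f(4))*(-60390) = (-2 + (-1/4)²)*(-60390) = (-2 + (-1*¼)²)*(-60390) = (-2 + (-¼)²)*(-60390) = (-2 + 1/16)*(-60390) = -31/16*(-60390) = 936045/8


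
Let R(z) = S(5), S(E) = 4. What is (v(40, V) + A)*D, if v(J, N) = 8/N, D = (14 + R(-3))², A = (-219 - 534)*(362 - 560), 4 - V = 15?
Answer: 531368424/11 ≈ 4.8306e+7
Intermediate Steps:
V = -11 (V = 4 - 1*15 = 4 - 15 = -11)
R(z) = 4
A = 149094 (A = -753*(-198) = 149094)
D = 324 (D = (14 + 4)² = 18² = 324)
(v(40, V) + A)*D = (8/(-11) + 149094)*324 = (8*(-1/11) + 149094)*324 = (-8/11 + 149094)*324 = (1640026/11)*324 = 531368424/11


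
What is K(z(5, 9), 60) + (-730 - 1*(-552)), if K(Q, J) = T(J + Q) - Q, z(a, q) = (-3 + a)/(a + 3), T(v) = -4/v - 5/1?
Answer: -176717/964 ≈ -183.32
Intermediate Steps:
T(v) = -5 - 4/v (T(v) = -4/v - 5*1 = -4/v - 5 = -5 - 4/v)
z(a, q) = (-3 + a)/(3 + a)
K(Q, J) = -5 - Q - 4/(J + Q) (K(Q, J) = (-5 - 4/(J + Q)) - Q = -5 - Q - 4/(J + Q))
K(z(5, 9), 60) + (-730 - 1*(-552)) = (-4 + (-5 - (-3 + 5)/(3 + 5))*(60 + (-3 + 5)/(3 + 5)))/(60 + (-3 + 5)/(3 + 5)) + (-730 - 1*(-552)) = (-4 + (-5 - 2/8)*(60 + 2/8))/(60 + 2/8) + (-730 + 552) = (-4 + (-5 - 2/8)*(60 + (⅛)*2))/(60 + (⅛)*2) - 178 = (-4 + (-5 - 1*¼)*(60 + ¼))/(60 + ¼) - 178 = (-4 + (-5 - ¼)*(241/4))/(241/4) - 178 = 4*(-4 - 21/4*241/4)/241 - 178 = 4*(-4 - 5061/16)/241 - 178 = (4/241)*(-5125/16) - 178 = -5125/964 - 178 = -176717/964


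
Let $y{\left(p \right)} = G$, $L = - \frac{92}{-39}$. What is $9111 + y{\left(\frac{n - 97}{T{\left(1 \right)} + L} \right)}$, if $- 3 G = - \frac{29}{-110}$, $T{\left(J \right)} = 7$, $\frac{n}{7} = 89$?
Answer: $\frac{3006601}{330} \approx 9110.9$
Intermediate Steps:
$n = 623$ ($n = 7 \cdot 89 = 623$)
$L = \frac{92}{39}$ ($L = \left(-92\right) \left(- \frac{1}{39}\right) = \frac{92}{39} \approx 2.359$)
$G = - \frac{29}{330}$ ($G = - \frac{\left(-29\right) \frac{1}{-110}}{3} = - \frac{\left(-29\right) \left(- \frac{1}{110}\right)}{3} = \left(- \frac{1}{3}\right) \frac{29}{110} = - \frac{29}{330} \approx -0.087879$)
$y{\left(p \right)} = - \frac{29}{330}$
$9111 + y{\left(\frac{n - 97}{T{\left(1 \right)} + L} \right)} = 9111 - \frac{29}{330} = \frac{3006601}{330}$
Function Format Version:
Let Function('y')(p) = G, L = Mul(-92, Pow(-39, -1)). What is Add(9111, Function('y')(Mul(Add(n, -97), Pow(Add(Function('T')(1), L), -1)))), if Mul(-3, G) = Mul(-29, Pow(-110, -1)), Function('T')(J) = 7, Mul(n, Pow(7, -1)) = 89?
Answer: Rational(3006601, 330) ≈ 9110.9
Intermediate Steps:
n = 623 (n = Mul(7, 89) = 623)
L = Rational(92, 39) (L = Mul(-92, Rational(-1, 39)) = Rational(92, 39) ≈ 2.3590)
G = Rational(-29, 330) (G = Mul(Rational(-1, 3), Mul(-29, Pow(-110, -1))) = Mul(Rational(-1, 3), Mul(-29, Rational(-1, 110))) = Mul(Rational(-1, 3), Rational(29, 110)) = Rational(-29, 330) ≈ -0.087879)
Function('y')(p) = Rational(-29, 330)
Add(9111, Function('y')(Mul(Add(n, -97), Pow(Add(Function('T')(1), L), -1)))) = Add(9111, Rational(-29, 330)) = Rational(3006601, 330)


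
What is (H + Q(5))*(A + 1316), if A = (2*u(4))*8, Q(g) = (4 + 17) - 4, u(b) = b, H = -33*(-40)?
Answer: 1845060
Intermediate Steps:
H = 1320
Q(g) = 17 (Q(g) = 21 - 4 = 17)
A = 64 (A = (2*4)*8 = 8*8 = 64)
(H + Q(5))*(A + 1316) = (1320 + 17)*(64 + 1316) = 1337*1380 = 1845060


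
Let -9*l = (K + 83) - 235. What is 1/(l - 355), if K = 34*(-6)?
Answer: -9/2839 ≈ -0.0031701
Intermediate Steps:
K = -204
l = 356/9 (l = -((-204 + 83) - 235)/9 = -(-121 - 235)/9 = -1/9*(-356) = 356/9 ≈ 39.556)
1/(l - 355) = 1/(356/9 - 355) = 1/(-2839/9) = -9/2839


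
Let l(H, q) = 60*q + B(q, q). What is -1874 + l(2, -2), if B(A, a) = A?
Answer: -1996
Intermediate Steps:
l(H, q) = 61*q (l(H, q) = 60*q + q = 61*q)
-1874 + l(2, -2) = -1874 + 61*(-2) = -1874 - 122 = -1996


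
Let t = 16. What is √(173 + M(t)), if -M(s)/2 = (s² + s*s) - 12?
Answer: I*√827 ≈ 28.758*I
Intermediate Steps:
M(s) = 24 - 4*s² (M(s) = -2*((s² + s*s) - 12) = -2*((s² + s²) - 12) = -2*(2*s² - 12) = -2*(-12 + 2*s²) = 24 - 4*s²)
√(173 + M(t)) = √(173 + (24 - 4*16²)) = √(173 + (24 - 4*256)) = √(173 + (24 - 1024)) = √(173 - 1000) = √(-827) = I*√827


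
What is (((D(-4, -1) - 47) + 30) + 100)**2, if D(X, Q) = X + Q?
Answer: 6084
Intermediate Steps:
D(X, Q) = Q + X
(((D(-4, -1) - 47) + 30) + 100)**2 = ((((-1 - 4) - 47) + 30) + 100)**2 = (((-5 - 47) + 30) + 100)**2 = ((-52 + 30) + 100)**2 = (-22 + 100)**2 = 78**2 = 6084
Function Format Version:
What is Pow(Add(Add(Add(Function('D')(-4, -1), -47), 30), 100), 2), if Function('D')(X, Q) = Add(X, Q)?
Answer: 6084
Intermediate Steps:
Function('D')(X, Q) = Add(Q, X)
Pow(Add(Add(Add(Function('D')(-4, -1), -47), 30), 100), 2) = Pow(Add(Add(Add(Add(-1, -4), -47), 30), 100), 2) = Pow(Add(Add(Add(-5, -47), 30), 100), 2) = Pow(Add(Add(-52, 30), 100), 2) = Pow(Add(-22, 100), 2) = Pow(78, 2) = 6084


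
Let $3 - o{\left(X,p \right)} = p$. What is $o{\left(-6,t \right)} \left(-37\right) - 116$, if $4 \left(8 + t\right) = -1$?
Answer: $- \frac{2129}{4} \approx -532.25$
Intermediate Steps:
$t = - \frac{33}{4}$ ($t = -8 + \frac{1}{4} \left(-1\right) = -8 - \frac{1}{4} = - \frac{33}{4} \approx -8.25$)
$o{\left(X,p \right)} = 3 - p$
$o{\left(-6,t \right)} \left(-37\right) - 116 = \left(3 - - \frac{33}{4}\right) \left(-37\right) - 116 = \left(3 + \frac{33}{4}\right) \left(-37\right) - 116 = \frac{45}{4} \left(-37\right) - 116 = - \frac{1665}{4} - 116 = - \frac{2129}{4}$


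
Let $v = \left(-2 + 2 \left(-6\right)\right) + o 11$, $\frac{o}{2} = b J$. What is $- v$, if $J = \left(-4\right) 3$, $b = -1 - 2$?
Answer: $-778$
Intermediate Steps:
$b = -3$ ($b = -1 - 2 = -3$)
$J = -12$
$o = 72$ ($o = 2 \left(\left(-3\right) \left(-12\right)\right) = 2 \cdot 36 = 72$)
$v = 778$ ($v = \left(-2 + 2 \left(-6\right)\right) + 72 \cdot 11 = \left(-2 - 12\right) + 792 = -14 + 792 = 778$)
$- v = \left(-1\right) 778 = -778$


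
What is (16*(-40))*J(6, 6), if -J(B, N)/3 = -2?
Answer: -3840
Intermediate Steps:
J(B, N) = 6 (J(B, N) = -3*(-2) = 6)
(16*(-40))*J(6, 6) = (16*(-40))*6 = -640*6 = -3840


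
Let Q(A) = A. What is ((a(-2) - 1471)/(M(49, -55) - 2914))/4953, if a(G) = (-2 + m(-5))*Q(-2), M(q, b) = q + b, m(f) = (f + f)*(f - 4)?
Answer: 549/4820920 ≈ 0.00011388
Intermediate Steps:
m(f) = 2*f*(-4 + f) (m(f) = (2*f)*(-4 + f) = 2*f*(-4 + f))
M(q, b) = b + q
a(G) = -176 (a(G) = (-2 + 2*(-5)*(-4 - 5))*(-2) = (-2 + 2*(-5)*(-9))*(-2) = (-2 + 90)*(-2) = 88*(-2) = -176)
((a(-2) - 1471)/(M(49, -55) - 2914))/4953 = ((-176 - 1471)/((-55 + 49) - 2914))/4953 = -1647/(-6 - 2914)*(1/4953) = -1647/(-2920)*(1/4953) = -1647*(-1/2920)*(1/4953) = (1647/2920)*(1/4953) = 549/4820920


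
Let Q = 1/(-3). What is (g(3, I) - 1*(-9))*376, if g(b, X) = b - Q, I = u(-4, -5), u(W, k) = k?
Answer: 13912/3 ≈ 4637.3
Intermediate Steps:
I = -5
Q = -⅓ ≈ -0.33333
g(b, X) = ⅓ + b (g(b, X) = b - 1*(-⅓) = b + ⅓ = ⅓ + b)
(g(3, I) - 1*(-9))*376 = ((⅓ + 3) - 1*(-9))*376 = (10/3 + 9)*376 = (37/3)*376 = 13912/3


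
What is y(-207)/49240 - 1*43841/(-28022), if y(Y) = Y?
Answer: 1076465143/689901640 ≈ 1.5603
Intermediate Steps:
y(-207)/49240 - 1*43841/(-28022) = -207/49240 - 1*43841/(-28022) = -207*1/49240 - 43841*(-1/28022) = -207/49240 + 43841/28022 = 1076465143/689901640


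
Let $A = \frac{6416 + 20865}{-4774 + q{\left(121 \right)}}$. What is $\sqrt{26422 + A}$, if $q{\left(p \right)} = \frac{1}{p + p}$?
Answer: $\frac{8 \sqrt{249396795714}}{24581} \approx 162.53$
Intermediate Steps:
$q{\left(p \right)} = \frac{1}{2 p}$
$A = - \frac{6602002}{1155307}$ ($A = \frac{6416 + 20865}{-4774 + \frac{1}{2 \cdot 121}} = \frac{27281}{-4774 + \frac{1}{2} \cdot \frac{1}{121}} = \frac{27281}{-4774 + \frac{1}{242}} = \frac{27281}{- \frac{1155307}{242}} = 27281 \left(- \frac{242}{1155307}\right) = - \frac{6602002}{1155307} \approx -5.7145$)
$\sqrt{26422 + A} = \sqrt{26422 - \frac{6602002}{1155307}} = \sqrt{\frac{30518919552}{1155307}} = \frac{8 \sqrt{249396795714}}{24581}$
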